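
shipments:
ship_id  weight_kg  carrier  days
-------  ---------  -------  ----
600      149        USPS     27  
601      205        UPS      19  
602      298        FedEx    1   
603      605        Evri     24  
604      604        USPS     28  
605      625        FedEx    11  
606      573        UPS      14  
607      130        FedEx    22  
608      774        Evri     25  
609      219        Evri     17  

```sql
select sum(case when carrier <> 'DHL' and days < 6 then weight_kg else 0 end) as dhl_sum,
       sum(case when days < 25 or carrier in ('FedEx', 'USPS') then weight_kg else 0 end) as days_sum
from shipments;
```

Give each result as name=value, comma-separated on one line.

[dhl_sum: carrier <> 'DHL' and days < 6]
ship_id=600: ✗
ship_id=601: ✗
ship_id=602: ✓ → 298
ship_id=603: ✗
ship_id=604: ✗
ship_id=605: ✗
ship_id=606: ✗
ship_id=607: ✗
ship_id=608: ✗
ship_id=609: ✗
dhl_sum = 298
—
[days_sum: days < 25 or carrier in ('FedEx', 'USPS')]
ship_id=600: ✓ → 149
ship_id=601: ✓ → 205
ship_id=602: ✓ → 298
ship_id=603: ✓ → 605
ship_id=604: ✓ → 604
ship_id=605: ✓ → 625
ship_id=606: ✓ → 573
ship_id=607: ✓ → 130
ship_id=608: ✗
ship_id=609: ✓ → 219
days_sum = 149 + 205 + 298 + 605 + 604 + 625 + 573 + 130 + 219 = 3408

dhl_sum=298, days_sum=3408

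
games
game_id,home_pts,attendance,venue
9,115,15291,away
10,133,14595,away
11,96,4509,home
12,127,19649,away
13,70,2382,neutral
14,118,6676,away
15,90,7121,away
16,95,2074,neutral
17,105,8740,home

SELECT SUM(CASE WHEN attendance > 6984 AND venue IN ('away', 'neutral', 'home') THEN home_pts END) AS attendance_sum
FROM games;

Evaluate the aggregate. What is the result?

570

game_id=9: ✓ → 115
game_id=10: ✓ → 133
game_id=11: ✗
game_id=12: ✓ → 127
game_id=13: ✗
game_id=14: ✗
game_id=15: ✓ → 90
game_id=16: ✗
game_id=17: ✓ → 105
attendance_sum = 115 + 133 + 127 + 90 + 105 = 570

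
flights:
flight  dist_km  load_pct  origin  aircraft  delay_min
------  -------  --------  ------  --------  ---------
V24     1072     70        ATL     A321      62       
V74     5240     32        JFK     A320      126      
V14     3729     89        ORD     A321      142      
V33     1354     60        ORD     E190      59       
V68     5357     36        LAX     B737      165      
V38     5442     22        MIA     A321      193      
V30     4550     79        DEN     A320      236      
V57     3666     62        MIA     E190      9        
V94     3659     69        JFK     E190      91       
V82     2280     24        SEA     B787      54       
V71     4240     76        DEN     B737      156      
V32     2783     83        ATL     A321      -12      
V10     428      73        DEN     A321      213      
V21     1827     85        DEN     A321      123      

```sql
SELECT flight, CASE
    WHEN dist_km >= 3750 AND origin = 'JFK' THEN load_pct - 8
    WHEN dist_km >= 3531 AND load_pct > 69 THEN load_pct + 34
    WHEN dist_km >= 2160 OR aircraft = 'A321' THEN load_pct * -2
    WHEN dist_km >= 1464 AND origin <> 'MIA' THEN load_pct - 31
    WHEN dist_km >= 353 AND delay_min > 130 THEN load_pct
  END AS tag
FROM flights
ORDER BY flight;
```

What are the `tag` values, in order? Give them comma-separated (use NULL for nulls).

-146, 123, -170, -140, 113, -166, NULL, -44, -124, -72, 110, 24, -48, -138

flight=V10: dist_km >= 2160 OR aircraft = 'A321' → -146
flight=V14: dist_km >= 3531 AND load_pct > 69 → 123
flight=V21: dist_km >= 2160 OR aircraft = 'A321' → -170
flight=V24: dist_km >= 2160 OR aircraft = 'A321' → -140
flight=V30: dist_km >= 3531 AND load_pct > 69 → 113
flight=V32: dist_km >= 2160 OR aircraft = 'A321' → -166
flight=V33: (no match → NULL) → NULL
flight=V38: dist_km >= 2160 OR aircraft = 'A321' → -44
flight=V57: dist_km >= 2160 OR aircraft = 'A321' → -124
flight=V68: dist_km >= 2160 OR aircraft = 'A321' → -72
flight=V71: dist_km >= 3531 AND load_pct > 69 → 110
flight=V74: dist_km >= 3750 AND origin = 'JFK' → 24
flight=V82: dist_km >= 2160 OR aircraft = 'A321' → -48
flight=V94: dist_km >= 2160 OR aircraft = 'A321' → -138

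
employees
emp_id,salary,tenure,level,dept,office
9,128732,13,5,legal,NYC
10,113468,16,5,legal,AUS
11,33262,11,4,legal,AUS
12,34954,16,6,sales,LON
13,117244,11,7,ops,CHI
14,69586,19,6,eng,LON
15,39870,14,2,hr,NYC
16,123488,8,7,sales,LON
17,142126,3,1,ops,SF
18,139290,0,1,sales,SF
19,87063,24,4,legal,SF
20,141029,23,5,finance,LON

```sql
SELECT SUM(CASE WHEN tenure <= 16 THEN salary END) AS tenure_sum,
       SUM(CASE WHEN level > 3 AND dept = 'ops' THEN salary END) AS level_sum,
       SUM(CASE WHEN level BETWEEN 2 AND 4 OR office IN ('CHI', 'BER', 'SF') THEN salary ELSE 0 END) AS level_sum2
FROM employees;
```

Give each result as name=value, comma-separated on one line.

tenure_sum=872434, level_sum=117244, level_sum2=558855

[tenure_sum: tenure <= 16]
emp_id=9: ✓ → 128732
emp_id=10: ✓ → 113468
emp_id=11: ✓ → 33262
emp_id=12: ✓ → 34954
emp_id=13: ✓ → 117244
emp_id=14: ✗
emp_id=15: ✓ → 39870
emp_id=16: ✓ → 123488
emp_id=17: ✓ → 142126
emp_id=18: ✓ → 139290
emp_id=19: ✗
emp_id=20: ✗
tenure_sum = 128732 + 113468 + 33262 + 34954 + 117244 + 39870 + 123488 + 142126 + 139290 = 872434
—
[level_sum: level > 3 AND dept = 'ops']
emp_id=9: ✗
emp_id=10: ✗
emp_id=11: ✗
emp_id=12: ✗
emp_id=13: ✓ → 117244
emp_id=14: ✗
emp_id=15: ✗
emp_id=16: ✗
emp_id=17: ✗
emp_id=18: ✗
emp_id=19: ✗
emp_id=20: ✗
level_sum = 117244
—
[level_sum2: level BETWEEN 2 AND 4 OR office IN ('CHI', 'BER', 'SF')]
emp_id=9: ✗
emp_id=10: ✗
emp_id=11: ✓ → 33262
emp_id=12: ✗
emp_id=13: ✓ → 117244
emp_id=14: ✗
emp_id=15: ✓ → 39870
emp_id=16: ✗
emp_id=17: ✓ → 142126
emp_id=18: ✓ → 139290
emp_id=19: ✓ → 87063
emp_id=20: ✗
level_sum2 = 33262 + 117244 + 39870 + 142126 + 139290 + 87063 = 558855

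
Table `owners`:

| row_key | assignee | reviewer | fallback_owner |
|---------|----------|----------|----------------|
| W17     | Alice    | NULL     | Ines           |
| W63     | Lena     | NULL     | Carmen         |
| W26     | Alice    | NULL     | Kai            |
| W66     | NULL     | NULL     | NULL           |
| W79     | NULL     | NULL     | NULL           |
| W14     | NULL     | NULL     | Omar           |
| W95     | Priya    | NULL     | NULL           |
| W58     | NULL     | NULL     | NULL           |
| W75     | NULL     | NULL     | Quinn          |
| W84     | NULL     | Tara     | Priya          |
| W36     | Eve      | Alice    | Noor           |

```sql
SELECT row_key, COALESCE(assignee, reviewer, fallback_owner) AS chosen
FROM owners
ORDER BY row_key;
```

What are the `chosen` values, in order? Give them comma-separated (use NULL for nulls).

row_key=W14: assignee=NULL, reviewer=NULL, fallback_owner=Omar → Omar
row_key=W17: assignee=Alice → Alice
row_key=W26: assignee=Alice → Alice
row_key=W36: assignee=Eve → Eve
row_key=W58: assignee=NULL, reviewer=NULL, fallback_owner=NULL (all NULL) → NULL
row_key=W63: assignee=Lena → Lena
row_key=W66: assignee=NULL, reviewer=NULL, fallback_owner=NULL (all NULL) → NULL
row_key=W75: assignee=NULL, reviewer=NULL, fallback_owner=Quinn → Quinn
row_key=W79: assignee=NULL, reviewer=NULL, fallback_owner=NULL (all NULL) → NULL
row_key=W84: assignee=NULL, reviewer=Tara → Tara
row_key=W95: assignee=Priya → Priya

Omar, Alice, Alice, Eve, NULL, Lena, NULL, Quinn, NULL, Tara, Priya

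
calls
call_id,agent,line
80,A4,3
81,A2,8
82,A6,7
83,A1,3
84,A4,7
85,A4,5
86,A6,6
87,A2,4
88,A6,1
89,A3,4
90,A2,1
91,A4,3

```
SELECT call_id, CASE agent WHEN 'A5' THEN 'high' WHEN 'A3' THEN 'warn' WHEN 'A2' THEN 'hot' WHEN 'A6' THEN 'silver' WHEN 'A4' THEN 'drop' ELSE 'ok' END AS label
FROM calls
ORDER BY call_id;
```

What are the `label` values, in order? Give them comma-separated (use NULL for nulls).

drop, hot, silver, ok, drop, drop, silver, hot, silver, warn, hot, drop

call_id=80: agent='A4' → drop
call_id=81: agent='A2' → hot
call_id=82: agent='A6' → silver
call_id=83: ELSE → ok
call_id=84: agent='A4' → drop
call_id=85: agent='A4' → drop
call_id=86: agent='A6' → silver
call_id=87: agent='A2' → hot
call_id=88: agent='A6' → silver
call_id=89: agent='A3' → warn
call_id=90: agent='A2' → hot
call_id=91: agent='A4' → drop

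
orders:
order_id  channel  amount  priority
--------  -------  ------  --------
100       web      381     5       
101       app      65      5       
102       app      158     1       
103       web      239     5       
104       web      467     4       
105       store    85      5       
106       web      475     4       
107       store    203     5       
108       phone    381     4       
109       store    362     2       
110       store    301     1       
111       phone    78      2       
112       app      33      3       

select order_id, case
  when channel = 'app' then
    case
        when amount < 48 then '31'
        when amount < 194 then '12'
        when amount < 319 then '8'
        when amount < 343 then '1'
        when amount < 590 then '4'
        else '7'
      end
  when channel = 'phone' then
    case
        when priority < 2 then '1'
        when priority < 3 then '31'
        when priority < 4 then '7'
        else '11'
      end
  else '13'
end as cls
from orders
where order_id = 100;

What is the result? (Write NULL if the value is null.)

13

order_id = 100: channel=web, amount=381, priority=5.
channel='web' → outer ELSE → 13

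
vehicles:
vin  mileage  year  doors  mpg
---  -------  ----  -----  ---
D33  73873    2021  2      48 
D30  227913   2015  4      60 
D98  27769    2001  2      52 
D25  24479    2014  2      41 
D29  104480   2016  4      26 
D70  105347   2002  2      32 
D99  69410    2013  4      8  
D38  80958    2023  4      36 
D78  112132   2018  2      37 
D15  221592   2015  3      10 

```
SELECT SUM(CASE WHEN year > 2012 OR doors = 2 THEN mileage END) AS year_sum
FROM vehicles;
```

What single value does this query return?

1047953

vin=D33: ✓ → 73873
vin=D30: ✓ → 227913
vin=D98: ✓ → 27769
vin=D25: ✓ → 24479
vin=D29: ✓ → 104480
vin=D70: ✓ → 105347
vin=D99: ✓ → 69410
vin=D38: ✓ → 80958
vin=D78: ✓ → 112132
vin=D15: ✓ → 221592
year_sum = 73873 + 227913 + 27769 + 24479 + 104480 + 105347 + 69410 + 80958 + 112132 + 221592 = 1047953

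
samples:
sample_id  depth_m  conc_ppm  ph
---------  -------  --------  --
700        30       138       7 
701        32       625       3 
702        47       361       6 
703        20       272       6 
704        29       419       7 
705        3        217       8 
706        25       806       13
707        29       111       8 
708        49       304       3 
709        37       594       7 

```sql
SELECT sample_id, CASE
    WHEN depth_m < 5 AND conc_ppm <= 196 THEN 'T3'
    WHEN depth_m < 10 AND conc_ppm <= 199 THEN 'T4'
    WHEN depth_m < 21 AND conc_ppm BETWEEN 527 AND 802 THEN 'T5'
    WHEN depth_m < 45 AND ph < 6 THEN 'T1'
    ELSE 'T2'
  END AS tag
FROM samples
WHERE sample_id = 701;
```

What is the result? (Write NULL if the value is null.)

T1

sample_id = 701: depth_m=32, conc_ppm=625, ph=3.
depth_m < 5 AND conc_ppm <= 196 → false
depth_m < 10 AND conc_ppm <= 199 → false
depth_m < 21 AND conc_ppm BETWEEN 527 AND 802 → false
depth_m < 45 AND ph < 6 → true → T1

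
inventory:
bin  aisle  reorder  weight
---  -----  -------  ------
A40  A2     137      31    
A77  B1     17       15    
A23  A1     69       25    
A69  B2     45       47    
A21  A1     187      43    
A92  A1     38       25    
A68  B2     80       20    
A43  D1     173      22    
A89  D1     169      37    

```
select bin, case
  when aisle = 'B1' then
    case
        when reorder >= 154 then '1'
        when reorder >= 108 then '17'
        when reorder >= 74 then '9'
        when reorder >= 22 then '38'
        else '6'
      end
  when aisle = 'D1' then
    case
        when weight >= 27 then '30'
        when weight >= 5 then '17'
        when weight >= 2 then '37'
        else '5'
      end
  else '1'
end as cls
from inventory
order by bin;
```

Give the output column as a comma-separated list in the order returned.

bin=A21: aisle='A1' → outer ELSE → 1
bin=A23: aisle='A1' → outer ELSE → 1
bin=A40: aisle='A2' → outer ELSE → 1
bin=A43: aisle='D1' → inner[weight >= 5] → 17
bin=A68: aisle='B2' → outer ELSE → 1
bin=A69: aisle='B2' → outer ELSE → 1
bin=A77: aisle='B1' → inner[ELSE] → 6
bin=A89: aisle='D1' → inner[weight >= 27] → 30
bin=A92: aisle='A1' → outer ELSE → 1

1, 1, 1, 17, 1, 1, 6, 30, 1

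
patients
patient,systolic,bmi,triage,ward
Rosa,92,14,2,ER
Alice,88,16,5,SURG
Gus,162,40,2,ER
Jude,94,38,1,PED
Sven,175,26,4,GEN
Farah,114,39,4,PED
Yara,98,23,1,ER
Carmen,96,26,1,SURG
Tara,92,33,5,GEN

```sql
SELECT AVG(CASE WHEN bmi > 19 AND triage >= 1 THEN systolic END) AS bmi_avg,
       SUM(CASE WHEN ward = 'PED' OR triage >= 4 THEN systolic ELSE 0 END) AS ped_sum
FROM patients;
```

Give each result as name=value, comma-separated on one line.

[bmi_avg: bmi > 19 AND triage >= 1]
patient=Rosa: ✗
patient=Alice: ✗
patient=Gus: ✓ → 162
patient=Jude: ✓ → 94
patient=Sven: ✓ → 175
patient=Farah: ✓ → 114
patient=Yara: ✓ → 98
patient=Carmen: ✓ → 96
patient=Tara: ✓ → 92
bmi_avg = (162 + 94 + 175 + 114 + 98 + 96 + 92) / 7 = 118.7142857143
—
[ped_sum: ward = 'PED' OR triage >= 4]
patient=Rosa: ✗
patient=Alice: ✓ → 88
patient=Gus: ✗
patient=Jude: ✓ → 94
patient=Sven: ✓ → 175
patient=Farah: ✓ → 114
patient=Yara: ✗
patient=Carmen: ✗
patient=Tara: ✓ → 92
ped_sum = 88 + 94 + 175 + 114 + 92 = 563

bmi_avg=118.7142857143, ped_sum=563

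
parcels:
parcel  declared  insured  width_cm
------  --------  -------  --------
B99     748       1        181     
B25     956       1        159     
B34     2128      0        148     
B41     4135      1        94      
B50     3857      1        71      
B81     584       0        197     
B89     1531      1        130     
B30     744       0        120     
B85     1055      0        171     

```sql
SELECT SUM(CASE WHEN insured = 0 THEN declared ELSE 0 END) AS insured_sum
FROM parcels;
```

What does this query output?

4511

parcel=B99: ✗
parcel=B25: ✗
parcel=B34: ✓ → 2128
parcel=B41: ✗
parcel=B50: ✗
parcel=B81: ✓ → 584
parcel=B89: ✗
parcel=B30: ✓ → 744
parcel=B85: ✓ → 1055
insured_sum = 2128 + 584 + 744 + 1055 = 4511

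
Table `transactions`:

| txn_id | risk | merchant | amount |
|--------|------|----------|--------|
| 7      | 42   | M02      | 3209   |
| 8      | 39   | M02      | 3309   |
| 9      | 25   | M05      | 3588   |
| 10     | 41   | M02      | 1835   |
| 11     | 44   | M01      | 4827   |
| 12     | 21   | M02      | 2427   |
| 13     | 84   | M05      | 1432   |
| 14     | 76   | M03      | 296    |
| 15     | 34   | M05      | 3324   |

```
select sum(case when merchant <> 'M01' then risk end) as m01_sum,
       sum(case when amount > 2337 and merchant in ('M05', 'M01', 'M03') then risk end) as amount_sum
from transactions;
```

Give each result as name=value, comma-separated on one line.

m01_sum=362, amount_sum=103

[m01_sum: merchant <> 'M01']
txn_id=7: ✓ → 42
txn_id=8: ✓ → 39
txn_id=9: ✓ → 25
txn_id=10: ✓ → 41
txn_id=11: ✗
txn_id=12: ✓ → 21
txn_id=13: ✓ → 84
txn_id=14: ✓ → 76
txn_id=15: ✓ → 34
m01_sum = 42 + 39 + 25 + 41 + 21 + 84 + 76 + 34 = 362
—
[amount_sum: amount > 2337 and merchant in ('M05', 'M01', 'M03')]
txn_id=7: ✗
txn_id=8: ✗
txn_id=9: ✓ → 25
txn_id=10: ✗
txn_id=11: ✓ → 44
txn_id=12: ✗
txn_id=13: ✗
txn_id=14: ✗
txn_id=15: ✓ → 34
amount_sum = 25 + 44 + 34 = 103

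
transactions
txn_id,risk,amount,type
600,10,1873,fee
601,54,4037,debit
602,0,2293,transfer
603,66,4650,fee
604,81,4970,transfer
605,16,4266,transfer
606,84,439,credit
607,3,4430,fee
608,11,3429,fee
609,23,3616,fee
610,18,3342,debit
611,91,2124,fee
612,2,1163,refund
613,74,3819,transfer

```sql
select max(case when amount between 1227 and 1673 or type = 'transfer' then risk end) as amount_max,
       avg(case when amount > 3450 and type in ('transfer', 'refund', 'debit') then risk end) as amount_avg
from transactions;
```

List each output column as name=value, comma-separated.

amount_max=81, amount_avg=56.25

[amount_max: amount between 1227 and 1673 or type = 'transfer']
txn_id=600: ✗
txn_id=601: ✗
txn_id=602: ✓ → 0
txn_id=603: ✗
txn_id=604: ✓ → 81
txn_id=605: ✓ → 16
txn_id=606: ✗
txn_id=607: ✗
txn_id=608: ✗
txn_id=609: ✗
txn_id=610: ✗
txn_id=611: ✗
txn_id=612: ✗
txn_id=613: ✓ → 74
amount_max = MAX(0, 81, 16, 74) = 81
—
[amount_avg: amount > 3450 and type in ('transfer', 'refund', 'debit')]
txn_id=600: ✗
txn_id=601: ✓ → 54
txn_id=602: ✗
txn_id=603: ✗
txn_id=604: ✓ → 81
txn_id=605: ✓ → 16
txn_id=606: ✗
txn_id=607: ✗
txn_id=608: ✗
txn_id=609: ✗
txn_id=610: ✗
txn_id=611: ✗
txn_id=612: ✗
txn_id=613: ✓ → 74
amount_avg = (54 + 81 + 16 + 74) / 4 = 56.25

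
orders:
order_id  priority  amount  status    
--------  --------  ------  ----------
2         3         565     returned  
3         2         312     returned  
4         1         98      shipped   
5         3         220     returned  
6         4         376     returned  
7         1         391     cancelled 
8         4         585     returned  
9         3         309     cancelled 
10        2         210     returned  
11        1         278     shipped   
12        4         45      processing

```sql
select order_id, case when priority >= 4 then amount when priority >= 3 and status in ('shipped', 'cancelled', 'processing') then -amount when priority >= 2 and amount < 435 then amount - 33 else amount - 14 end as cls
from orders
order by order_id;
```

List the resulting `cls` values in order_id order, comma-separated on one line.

551, 279, 84, 187, 376, 377, 585, -309, 177, 264, 45

order_id=2: ELSE → 551
order_id=3: priority >= 2 and amount < 435 → 279
order_id=4: ELSE → 84
order_id=5: priority >= 2 and amount < 435 → 187
order_id=6: priority >= 4 → 376
order_id=7: ELSE → 377
order_id=8: priority >= 4 → 585
order_id=9: priority >= 3 and status in ('shipped', 'cancelled', 'processing') → -309
order_id=10: priority >= 2 and amount < 435 → 177
order_id=11: ELSE → 264
order_id=12: priority >= 4 → 45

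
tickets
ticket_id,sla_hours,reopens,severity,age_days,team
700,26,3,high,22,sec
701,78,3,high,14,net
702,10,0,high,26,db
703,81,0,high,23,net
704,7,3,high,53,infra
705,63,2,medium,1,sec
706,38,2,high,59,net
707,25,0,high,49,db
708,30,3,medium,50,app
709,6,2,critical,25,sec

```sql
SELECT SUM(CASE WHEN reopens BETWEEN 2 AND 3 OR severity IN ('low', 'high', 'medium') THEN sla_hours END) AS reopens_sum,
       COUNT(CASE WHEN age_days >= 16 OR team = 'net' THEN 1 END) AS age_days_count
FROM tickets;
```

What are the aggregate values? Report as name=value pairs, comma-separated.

reopens_sum=364, age_days_count=9

[reopens_sum: reopens BETWEEN 2 AND 3 OR severity IN ('low', 'high', 'medium')]
ticket_id=700: ✓ → 26
ticket_id=701: ✓ → 78
ticket_id=702: ✓ → 10
ticket_id=703: ✓ → 81
ticket_id=704: ✓ → 7
ticket_id=705: ✓ → 63
ticket_id=706: ✓ → 38
ticket_id=707: ✓ → 25
ticket_id=708: ✓ → 30
ticket_id=709: ✓ → 6
reopens_sum = 26 + 78 + 10 + 81 + 7 + 63 + 38 + 25 + 30 + 6 = 364
—
[age_days_count: age_days >= 16 OR team = 'net']
ticket_id=700: ✓ → 1
ticket_id=701: ✓ → 1
ticket_id=702: ✓ → 1
ticket_id=703: ✓ → 1
ticket_id=704: ✓ → 1
ticket_id=705: ✗
ticket_id=706: ✓ → 1
ticket_id=707: ✓ → 1
ticket_id=708: ✓ → 1
ticket_id=709: ✓ → 1
age_days_count = COUNT(1, 1, 1, 1, 1, 1, 1, 1, 1) = 9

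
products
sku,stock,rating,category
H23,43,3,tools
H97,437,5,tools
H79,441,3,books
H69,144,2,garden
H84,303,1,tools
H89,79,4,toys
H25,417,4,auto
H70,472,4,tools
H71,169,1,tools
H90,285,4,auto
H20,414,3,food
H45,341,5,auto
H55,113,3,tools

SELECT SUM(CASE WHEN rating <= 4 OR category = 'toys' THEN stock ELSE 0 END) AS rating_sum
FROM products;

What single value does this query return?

sku=H23: ✓ → 43
sku=H97: ✗
sku=H79: ✓ → 441
sku=H69: ✓ → 144
sku=H84: ✓ → 303
sku=H89: ✓ → 79
sku=H25: ✓ → 417
sku=H70: ✓ → 472
sku=H71: ✓ → 169
sku=H90: ✓ → 285
sku=H20: ✓ → 414
sku=H45: ✗
sku=H55: ✓ → 113
rating_sum = 43 + 441 + 144 + 303 + 79 + 417 + 472 + 169 + 285 + 414 + 113 = 2880

2880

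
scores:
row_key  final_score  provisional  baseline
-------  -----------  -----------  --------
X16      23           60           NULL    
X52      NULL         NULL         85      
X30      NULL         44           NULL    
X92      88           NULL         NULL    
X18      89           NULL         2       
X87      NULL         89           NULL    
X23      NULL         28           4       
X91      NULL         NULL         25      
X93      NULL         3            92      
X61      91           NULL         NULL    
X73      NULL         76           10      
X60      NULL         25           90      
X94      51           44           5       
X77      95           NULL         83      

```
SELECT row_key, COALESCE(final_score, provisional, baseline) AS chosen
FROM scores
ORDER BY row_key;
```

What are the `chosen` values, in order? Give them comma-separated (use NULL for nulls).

23, 89, 28, 44, 85, 25, 91, 76, 95, 89, 25, 88, 3, 51

row_key=X16: final_score=23 → 23
row_key=X18: final_score=89 → 89
row_key=X23: final_score=NULL, provisional=28 → 28
row_key=X30: final_score=NULL, provisional=44 → 44
row_key=X52: final_score=NULL, provisional=NULL, baseline=85 → 85
row_key=X60: final_score=NULL, provisional=25 → 25
row_key=X61: final_score=91 → 91
row_key=X73: final_score=NULL, provisional=76 → 76
row_key=X77: final_score=95 → 95
row_key=X87: final_score=NULL, provisional=89 → 89
row_key=X91: final_score=NULL, provisional=NULL, baseline=25 → 25
row_key=X92: final_score=88 → 88
row_key=X93: final_score=NULL, provisional=3 → 3
row_key=X94: final_score=51 → 51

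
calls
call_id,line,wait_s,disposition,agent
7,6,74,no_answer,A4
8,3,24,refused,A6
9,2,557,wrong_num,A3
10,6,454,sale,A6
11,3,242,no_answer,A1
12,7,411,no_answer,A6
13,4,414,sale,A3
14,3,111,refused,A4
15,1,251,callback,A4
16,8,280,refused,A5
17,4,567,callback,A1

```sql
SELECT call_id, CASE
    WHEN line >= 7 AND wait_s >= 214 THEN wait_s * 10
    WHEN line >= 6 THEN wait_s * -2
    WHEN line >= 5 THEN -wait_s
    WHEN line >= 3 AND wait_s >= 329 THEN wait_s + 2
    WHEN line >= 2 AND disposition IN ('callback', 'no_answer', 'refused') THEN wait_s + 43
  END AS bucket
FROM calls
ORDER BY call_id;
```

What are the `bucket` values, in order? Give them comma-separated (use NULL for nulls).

call_id=7: line >= 6 → -148
call_id=8: line >= 2 AND disposition IN ('callback', 'no_answer', 'refused') → 67
call_id=9: (no match → NULL) → NULL
call_id=10: line >= 6 → -908
call_id=11: line >= 2 AND disposition IN ('callback', 'no_answer', 'refused') → 285
call_id=12: line >= 7 AND wait_s >= 214 → 4110
call_id=13: line >= 3 AND wait_s >= 329 → 416
call_id=14: line >= 2 AND disposition IN ('callback', 'no_answer', 'refused') → 154
call_id=15: (no match → NULL) → NULL
call_id=16: line >= 7 AND wait_s >= 214 → 2800
call_id=17: line >= 3 AND wait_s >= 329 → 569

-148, 67, NULL, -908, 285, 4110, 416, 154, NULL, 2800, 569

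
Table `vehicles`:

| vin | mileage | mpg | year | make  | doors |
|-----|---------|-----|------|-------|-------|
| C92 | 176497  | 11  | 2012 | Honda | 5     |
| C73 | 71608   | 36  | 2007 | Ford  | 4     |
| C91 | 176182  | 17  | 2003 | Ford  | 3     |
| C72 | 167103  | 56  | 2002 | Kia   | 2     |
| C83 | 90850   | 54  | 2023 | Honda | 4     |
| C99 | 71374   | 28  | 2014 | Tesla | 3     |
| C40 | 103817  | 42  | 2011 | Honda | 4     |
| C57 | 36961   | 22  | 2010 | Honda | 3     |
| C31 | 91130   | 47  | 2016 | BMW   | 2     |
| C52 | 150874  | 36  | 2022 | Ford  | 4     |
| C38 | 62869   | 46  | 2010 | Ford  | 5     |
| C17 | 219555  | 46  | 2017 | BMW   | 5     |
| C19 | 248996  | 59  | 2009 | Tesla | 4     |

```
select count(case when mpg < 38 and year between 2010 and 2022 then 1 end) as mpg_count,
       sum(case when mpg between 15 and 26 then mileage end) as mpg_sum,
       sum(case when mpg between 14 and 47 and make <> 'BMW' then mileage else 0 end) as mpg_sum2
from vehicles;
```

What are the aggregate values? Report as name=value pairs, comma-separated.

mpg_count=4, mpg_sum=213143, mpg_sum2=673685

[mpg_count: mpg < 38 and year between 2010 and 2022]
vin=C92: ✓ → 1
vin=C73: ✗
vin=C91: ✗
vin=C72: ✗
vin=C83: ✗
vin=C99: ✓ → 1
vin=C40: ✗
vin=C57: ✓ → 1
vin=C31: ✗
vin=C52: ✓ → 1
vin=C38: ✗
vin=C17: ✗
vin=C19: ✗
mpg_count = COUNT(1, 1, 1, 1) = 4
—
[mpg_sum: mpg between 15 and 26]
vin=C92: ✗
vin=C73: ✗
vin=C91: ✓ → 176182
vin=C72: ✗
vin=C83: ✗
vin=C99: ✗
vin=C40: ✗
vin=C57: ✓ → 36961
vin=C31: ✗
vin=C52: ✗
vin=C38: ✗
vin=C17: ✗
vin=C19: ✗
mpg_sum = 176182 + 36961 = 213143
—
[mpg_sum2: mpg between 14 and 47 and make <> 'BMW']
vin=C92: ✗
vin=C73: ✓ → 71608
vin=C91: ✓ → 176182
vin=C72: ✗
vin=C83: ✗
vin=C99: ✓ → 71374
vin=C40: ✓ → 103817
vin=C57: ✓ → 36961
vin=C31: ✗
vin=C52: ✓ → 150874
vin=C38: ✓ → 62869
vin=C17: ✗
vin=C19: ✗
mpg_sum2 = 71608 + 176182 + 71374 + 103817 + 36961 + 150874 + 62869 = 673685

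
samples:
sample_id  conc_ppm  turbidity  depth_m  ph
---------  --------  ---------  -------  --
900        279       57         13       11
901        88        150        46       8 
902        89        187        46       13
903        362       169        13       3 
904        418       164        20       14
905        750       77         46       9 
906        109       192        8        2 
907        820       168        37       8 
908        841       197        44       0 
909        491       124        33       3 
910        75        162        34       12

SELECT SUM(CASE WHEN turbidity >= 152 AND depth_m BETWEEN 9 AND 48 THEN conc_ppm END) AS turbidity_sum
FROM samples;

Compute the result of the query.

2605

sample_id=900: ✗
sample_id=901: ✗
sample_id=902: ✓ → 89
sample_id=903: ✓ → 362
sample_id=904: ✓ → 418
sample_id=905: ✗
sample_id=906: ✗
sample_id=907: ✓ → 820
sample_id=908: ✓ → 841
sample_id=909: ✗
sample_id=910: ✓ → 75
turbidity_sum = 89 + 362 + 418 + 820 + 841 + 75 = 2605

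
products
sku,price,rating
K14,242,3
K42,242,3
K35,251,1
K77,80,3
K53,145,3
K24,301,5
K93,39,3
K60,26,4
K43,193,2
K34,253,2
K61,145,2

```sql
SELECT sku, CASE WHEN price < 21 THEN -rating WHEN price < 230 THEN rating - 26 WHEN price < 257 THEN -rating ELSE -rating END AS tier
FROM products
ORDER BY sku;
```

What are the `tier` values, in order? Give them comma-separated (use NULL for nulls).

-3, -5, -2, -1, -3, -24, -23, -22, -24, -23, -23

sku=K14: price < 257 → -3
sku=K24: ELSE → -5
sku=K34: price < 257 → -2
sku=K35: price < 257 → -1
sku=K42: price < 257 → -3
sku=K43: price < 230 → -24
sku=K53: price < 230 → -23
sku=K60: price < 230 → -22
sku=K61: price < 230 → -24
sku=K77: price < 230 → -23
sku=K93: price < 230 → -23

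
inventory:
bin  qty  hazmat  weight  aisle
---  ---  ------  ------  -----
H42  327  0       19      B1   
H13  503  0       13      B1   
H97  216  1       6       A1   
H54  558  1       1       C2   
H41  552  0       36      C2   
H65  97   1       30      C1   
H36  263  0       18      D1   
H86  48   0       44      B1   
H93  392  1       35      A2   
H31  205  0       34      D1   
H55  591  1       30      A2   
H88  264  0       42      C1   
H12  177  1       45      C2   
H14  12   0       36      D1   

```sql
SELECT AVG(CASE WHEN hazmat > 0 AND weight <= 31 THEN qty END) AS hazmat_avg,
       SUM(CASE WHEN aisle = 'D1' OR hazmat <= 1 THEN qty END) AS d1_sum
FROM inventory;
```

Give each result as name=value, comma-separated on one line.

hazmat_avg=365.5, d1_sum=4205

[hazmat_avg: hazmat > 0 AND weight <= 31]
bin=H42: ✗
bin=H13: ✗
bin=H97: ✓ → 216
bin=H54: ✓ → 558
bin=H41: ✗
bin=H65: ✓ → 97
bin=H36: ✗
bin=H86: ✗
bin=H93: ✗
bin=H31: ✗
bin=H55: ✓ → 591
bin=H88: ✗
bin=H12: ✗
bin=H14: ✗
hazmat_avg = (216 + 558 + 97 + 591) / 4 = 365.5
—
[d1_sum: aisle = 'D1' OR hazmat <= 1]
bin=H42: ✓ → 327
bin=H13: ✓ → 503
bin=H97: ✓ → 216
bin=H54: ✓ → 558
bin=H41: ✓ → 552
bin=H65: ✓ → 97
bin=H36: ✓ → 263
bin=H86: ✓ → 48
bin=H93: ✓ → 392
bin=H31: ✓ → 205
bin=H55: ✓ → 591
bin=H88: ✓ → 264
bin=H12: ✓ → 177
bin=H14: ✓ → 12
d1_sum = 327 + 503 + 216 + 558 + 552 + 97 + 263 + 48 + 392 + 205 + 591 + 264 + 177 + 12 = 4205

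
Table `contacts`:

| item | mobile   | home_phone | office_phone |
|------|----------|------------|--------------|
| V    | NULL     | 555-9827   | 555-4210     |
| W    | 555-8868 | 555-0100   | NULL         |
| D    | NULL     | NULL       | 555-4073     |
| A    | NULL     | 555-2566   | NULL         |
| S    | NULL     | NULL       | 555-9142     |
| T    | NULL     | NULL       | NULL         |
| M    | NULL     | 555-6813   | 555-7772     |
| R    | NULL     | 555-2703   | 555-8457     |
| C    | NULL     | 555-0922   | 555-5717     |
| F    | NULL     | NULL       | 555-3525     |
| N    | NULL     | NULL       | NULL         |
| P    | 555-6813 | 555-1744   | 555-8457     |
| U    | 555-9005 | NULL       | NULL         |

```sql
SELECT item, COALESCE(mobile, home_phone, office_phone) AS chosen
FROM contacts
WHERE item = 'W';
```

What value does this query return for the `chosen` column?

item = W: mobile=555-8868, home_phone=555-0100, office_phone=NULL.
mobile=555-8868 → 555-8868

555-8868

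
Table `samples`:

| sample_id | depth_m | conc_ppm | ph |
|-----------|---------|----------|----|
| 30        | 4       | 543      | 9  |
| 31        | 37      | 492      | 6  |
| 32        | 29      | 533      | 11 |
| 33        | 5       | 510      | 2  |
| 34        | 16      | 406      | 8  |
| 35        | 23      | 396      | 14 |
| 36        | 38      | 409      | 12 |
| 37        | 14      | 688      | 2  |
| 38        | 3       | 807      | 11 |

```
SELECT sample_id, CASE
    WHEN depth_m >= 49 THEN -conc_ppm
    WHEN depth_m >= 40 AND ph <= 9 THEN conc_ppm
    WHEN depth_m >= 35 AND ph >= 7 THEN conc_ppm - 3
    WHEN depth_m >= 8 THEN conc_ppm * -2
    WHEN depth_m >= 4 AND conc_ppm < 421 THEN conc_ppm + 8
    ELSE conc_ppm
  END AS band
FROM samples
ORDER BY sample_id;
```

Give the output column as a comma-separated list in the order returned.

sample_id=30: ELSE → 543
sample_id=31: depth_m >= 8 → -984
sample_id=32: depth_m >= 8 → -1066
sample_id=33: ELSE → 510
sample_id=34: depth_m >= 8 → -812
sample_id=35: depth_m >= 8 → -792
sample_id=36: depth_m >= 35 AND ph >= 7 → 406
sample_id=37: depth_m >= 8 → -1376
sample_id=38: ELSE → 807

543, -984, -1066, 510, -812, -792, 406, -1376, 807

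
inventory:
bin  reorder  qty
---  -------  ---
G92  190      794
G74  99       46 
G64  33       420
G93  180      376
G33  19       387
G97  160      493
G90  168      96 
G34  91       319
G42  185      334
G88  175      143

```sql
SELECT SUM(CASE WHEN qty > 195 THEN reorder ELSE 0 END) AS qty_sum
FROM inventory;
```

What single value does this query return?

858

bin=G92: ✓ → 190
bin=G74: ✗
bin=G64: ✓ → 33
bin=G93: ✓ → 180
bin=G33: ✓ → 19
bin=G97: ✓ → 160
bin=G90: ✗
bin=G34: ✓ → 91
bin=G42: ✓ → 185
bin=G88: ✗
qty_sum = 190 + 33 + 180 + 19 + 160 + 91 + 185 = 858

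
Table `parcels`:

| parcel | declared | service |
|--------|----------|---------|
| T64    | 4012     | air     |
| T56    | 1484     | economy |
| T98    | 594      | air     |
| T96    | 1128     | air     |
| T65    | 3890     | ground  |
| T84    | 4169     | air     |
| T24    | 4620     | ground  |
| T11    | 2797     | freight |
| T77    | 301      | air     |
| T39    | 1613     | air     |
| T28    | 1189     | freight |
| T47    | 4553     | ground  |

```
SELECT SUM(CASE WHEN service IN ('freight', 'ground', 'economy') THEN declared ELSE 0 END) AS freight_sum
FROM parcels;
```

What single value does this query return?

parcel=T64: ✗
parcel=T56: ✓ → 1484
parcel=T98: ✗
parcel=T96: ✗
parcel=T65: ✓ → 3890
parcel=T84: ✗
parcel=T24: ✓ → 4620
parcel=T11: ✓ → 2797
parcel=T77: ✗
parcel=T39: ✗
parcel=T28: ✓ → 1189
parcel=T47: ✓ → 4553
freight_sum = 1484 + 3890 + 4620 + 2797 + 1189 + 4553 = 18533

18533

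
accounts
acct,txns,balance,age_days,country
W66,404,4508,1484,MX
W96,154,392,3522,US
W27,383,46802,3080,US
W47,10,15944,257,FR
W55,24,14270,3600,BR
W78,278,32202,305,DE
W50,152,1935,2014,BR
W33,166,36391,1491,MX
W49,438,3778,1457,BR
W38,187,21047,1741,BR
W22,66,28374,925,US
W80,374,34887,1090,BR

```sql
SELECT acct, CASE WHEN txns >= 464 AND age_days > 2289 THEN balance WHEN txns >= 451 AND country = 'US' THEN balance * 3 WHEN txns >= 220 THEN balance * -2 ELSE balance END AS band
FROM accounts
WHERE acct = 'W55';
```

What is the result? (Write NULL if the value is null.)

14270

acct = W55: txns=24, balance=14270, age_days=3600, country=BR.
txns >= 464 AND age_days > 2289 → false
txns >= 451 AND country = 'US' → false
txns >= 220 → false
No prior WHEN matched → ELSE → 14270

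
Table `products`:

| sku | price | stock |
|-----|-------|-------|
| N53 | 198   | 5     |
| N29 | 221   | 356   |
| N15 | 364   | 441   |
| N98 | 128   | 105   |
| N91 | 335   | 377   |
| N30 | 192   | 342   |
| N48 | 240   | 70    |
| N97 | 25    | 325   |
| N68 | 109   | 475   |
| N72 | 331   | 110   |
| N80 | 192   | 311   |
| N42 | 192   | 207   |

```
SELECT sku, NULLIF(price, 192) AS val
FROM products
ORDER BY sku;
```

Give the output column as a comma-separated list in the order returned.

sku=N15: price=364 vs 192: differ → 364
sku=N29: price=221 vs 192: differ → 221
sku=N30: price=192 vs 192: equal → NULL
sku=N42: price=192 vs 192: equal → NULL
sku=N48: price=240 vs 192: differ → 240
sku=N53: price=198 vs 192: differ → 198
sku=N68: price=109 vs 192: differ → 109
sku=N72: price=331 vs 192: differ → 331
sku=N80: price=192 vs 192: equal → NULL
sku=N91: price=335 vs 192: differ → 335
sku=N97: price=25 vs 192: differ → 25
sku=N98: price=128 vs 192: differ → 128

364, 221, NULL, NULL, 240, 198, 109, 331, NULL, 335, 25, 128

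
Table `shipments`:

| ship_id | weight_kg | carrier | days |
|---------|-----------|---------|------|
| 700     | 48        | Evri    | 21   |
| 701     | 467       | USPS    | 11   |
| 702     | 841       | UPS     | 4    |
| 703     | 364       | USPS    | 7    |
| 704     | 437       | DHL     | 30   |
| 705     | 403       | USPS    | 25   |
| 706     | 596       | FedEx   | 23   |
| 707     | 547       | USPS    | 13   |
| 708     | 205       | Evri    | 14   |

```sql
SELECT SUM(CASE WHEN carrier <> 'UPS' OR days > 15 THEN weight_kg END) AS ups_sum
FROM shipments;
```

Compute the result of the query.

ship_id=700: ✓ → 48
ship_id=701: ✓ → 467
ship_id=702: ✗
ship_id=703: ✓ → 364
ship_id=704: ✓ → 437
ship_id=705: ✓ → 403
ship_id=706: ✓ → 596
ship_id=707: ✓ → 547
ship_id=708: ✓ → 205
ups_sum = 48 + 467 + 364 + 437 + 403 + 596 + 547 + 205 = 3067

3067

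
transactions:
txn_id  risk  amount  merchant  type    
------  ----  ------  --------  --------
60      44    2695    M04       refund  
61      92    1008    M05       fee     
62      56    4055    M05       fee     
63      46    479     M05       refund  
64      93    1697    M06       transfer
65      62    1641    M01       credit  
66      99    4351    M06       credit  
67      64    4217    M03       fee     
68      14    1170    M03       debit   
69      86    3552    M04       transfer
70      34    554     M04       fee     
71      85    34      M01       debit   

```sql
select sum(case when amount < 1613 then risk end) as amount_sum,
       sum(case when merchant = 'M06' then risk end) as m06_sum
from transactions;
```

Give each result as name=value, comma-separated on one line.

[amount_sum: amount < 1613]
txn_id=60: ✗
txn_id=61: ✓ → 92
txn_id=62: ✗
txn_id=63: ✓ → 46
txn_id=64: ✗
txn_id=65: ✗
txn_id=66: ✗
txn_id=67: ✗
txn_id=68: ✓ → 14
txn_id=69: ✗
txn_id=70: ✓ → 34
txn_id=71: ✓ → 85
amount_sum = 92 + 46 + 14 + 34 + 85 = 271
—
[m06_sum: merchant = 'M06']
txn_id=60: ✗
txn_id=61: ✗
txn_id=62: ✗
txn_id=63: ✗
txn_id=64: ✓ → 93
txn_id=65: ✗
txn_id=66: ✓ → 99
txn_id=67: ✗
txn_id=68: ✗
txn_id=69: ✗
txn_id=70: ✗
txn_id=71: ✗
m06_sum = 93 + 99 = 192

amount_sum=271, m06_sum=192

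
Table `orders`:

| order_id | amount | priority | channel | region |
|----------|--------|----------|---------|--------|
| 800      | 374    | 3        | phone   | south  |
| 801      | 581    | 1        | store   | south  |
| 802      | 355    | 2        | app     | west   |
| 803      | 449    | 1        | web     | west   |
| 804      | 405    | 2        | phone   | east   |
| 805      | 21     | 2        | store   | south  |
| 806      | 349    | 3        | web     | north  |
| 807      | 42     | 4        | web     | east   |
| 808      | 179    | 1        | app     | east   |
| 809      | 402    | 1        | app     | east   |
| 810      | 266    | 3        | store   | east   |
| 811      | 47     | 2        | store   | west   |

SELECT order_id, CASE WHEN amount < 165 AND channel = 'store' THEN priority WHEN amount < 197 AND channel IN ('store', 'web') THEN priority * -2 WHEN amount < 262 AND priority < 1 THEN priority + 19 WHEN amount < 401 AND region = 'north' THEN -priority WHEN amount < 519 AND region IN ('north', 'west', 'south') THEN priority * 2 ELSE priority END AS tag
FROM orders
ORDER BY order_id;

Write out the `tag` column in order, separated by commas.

6, 1, 4, 2, 2, 2, -3, -8, 1, 1, 3, 2

order_id=800: amount < 519 AND region IN ('north', 'west', 'south') → 6
order_id=801: ELSE → 1
order_id=802: amount < 519 AND region IN ('north', 'west', 'south') → 4
order_id=803: amount < 519 AND region IN ('north', 'west', 'south') → 2
order_id=804: ELSE → 2
order_id=805: amount < 165 AND channel = 'store' → 2
order_id=806: amount < 401 AND region = 'north' → -3
order_id=807: amount < 197 AND channel IN ('store', 'web') → -8
order_id=808: ELSE → 1
order_id=809: ELSE → 1
order_id=810: ELSE → 3
order_id=811: amount < 165 AND channel = 'store' → 2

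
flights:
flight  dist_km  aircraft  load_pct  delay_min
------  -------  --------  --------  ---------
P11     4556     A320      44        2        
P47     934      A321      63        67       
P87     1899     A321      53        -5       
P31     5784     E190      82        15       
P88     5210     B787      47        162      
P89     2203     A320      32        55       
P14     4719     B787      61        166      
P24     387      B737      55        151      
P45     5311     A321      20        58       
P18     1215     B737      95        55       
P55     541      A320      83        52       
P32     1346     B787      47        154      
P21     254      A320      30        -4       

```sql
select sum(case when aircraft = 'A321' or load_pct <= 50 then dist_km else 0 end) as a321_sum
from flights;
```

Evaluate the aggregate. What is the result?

21713

flight=P11: ✓ → 4556
flight=P47: ✓ → 934
flight=P87: ✓ → 1899
flight=P31: ✗
flight=P88: ✓ → 5210
flight=P89: ✓ → 2203
flight=P14: ✗
flight=P24: ✗
flight=P45: ✓ → 5311
flight=P18: ✗
flight=P55: ✗
flight=P32: ✓ → 1346
flight=P21: ✓ → 254
a321_sum = 4556 + 934 + 1899 + 5210 + 2203 + 5311 + 1346 + 254 = 21713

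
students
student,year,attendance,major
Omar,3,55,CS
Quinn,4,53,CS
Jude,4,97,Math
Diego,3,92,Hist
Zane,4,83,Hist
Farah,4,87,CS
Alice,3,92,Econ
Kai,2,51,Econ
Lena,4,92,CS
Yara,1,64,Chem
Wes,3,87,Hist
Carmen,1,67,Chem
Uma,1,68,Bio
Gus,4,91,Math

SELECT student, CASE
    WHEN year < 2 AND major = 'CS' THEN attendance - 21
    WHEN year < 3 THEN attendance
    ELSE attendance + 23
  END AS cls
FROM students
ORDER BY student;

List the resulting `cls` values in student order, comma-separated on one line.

115, 67, 115, 110, 114, 120, 51, 115, 78, 76, 68, 110, 64, 106

student=Alice: ELSE → 115
student=Carmen: year < 3 → 67
student=Diego: ELSE → 115
student=Farah: ELSE → 110
student=Gus: ELSE → 114
student=Jude: ELSE → 120
student=Kai: year < 3 → 51
student=Lena: ELSE → 115
student=Omar: ELSE → 78
student=Quinn: ELSE → 76
student=Uma: year < 3 → 68
student=Wes: ELSE → 110
student=Yara: year < 3 → 64
student=Zane: ELSE → 106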